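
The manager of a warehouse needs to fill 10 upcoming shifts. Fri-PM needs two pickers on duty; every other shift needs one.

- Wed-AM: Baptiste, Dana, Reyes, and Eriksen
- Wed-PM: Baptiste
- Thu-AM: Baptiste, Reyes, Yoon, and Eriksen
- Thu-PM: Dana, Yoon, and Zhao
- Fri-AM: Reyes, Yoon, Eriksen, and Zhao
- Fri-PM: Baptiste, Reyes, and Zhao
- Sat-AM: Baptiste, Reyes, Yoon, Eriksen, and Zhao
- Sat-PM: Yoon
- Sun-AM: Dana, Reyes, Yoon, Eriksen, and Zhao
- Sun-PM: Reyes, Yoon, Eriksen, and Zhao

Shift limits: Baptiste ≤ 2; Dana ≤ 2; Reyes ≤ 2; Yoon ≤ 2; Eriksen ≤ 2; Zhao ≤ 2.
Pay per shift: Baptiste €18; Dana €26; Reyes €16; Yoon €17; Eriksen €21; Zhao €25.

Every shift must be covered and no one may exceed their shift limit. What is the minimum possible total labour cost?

€220

Wed-PM can only be covered by Baptiste, so that assignment is forced.
Sat-PM can only be covered by Yoon, so that assignment is forced.
Picking the cheapest available picker for each shift independently would cost €182, but that ignores the shift limits.
An optimal schedule: Wed-AM→Reyes, Wed-PM→Baptiste, Thu-AM→Eriksen, Thu-PM→Yoon, Fri-AM→Eriksen, Fri-PM→Reyes+Baptiste, Sat-AM→Zhao, Sat-PM→Yoon, Sun-AM→Dana, Sun-PM→Zhao.
Total: 16 + 18 + 21 + 17 + 21 + 16 + 18 + 25 + 17 + 26 + 25 = €220.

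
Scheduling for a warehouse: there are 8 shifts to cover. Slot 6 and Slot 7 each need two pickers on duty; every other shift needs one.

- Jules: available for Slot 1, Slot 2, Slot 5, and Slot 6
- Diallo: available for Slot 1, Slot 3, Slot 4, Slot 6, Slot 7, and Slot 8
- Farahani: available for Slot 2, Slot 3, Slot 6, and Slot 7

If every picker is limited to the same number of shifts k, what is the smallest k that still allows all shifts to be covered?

4

With 3 pickers and 10 worker-slots to fill, someone must work at least ⌈10/3⌉ = 4 shifts, so k ≥ 4.
k = 4 works: Slot 1→Jules, Slot 2→Jules, Slot 3→Diallo, Slot 4→Diallo, Slot 5→Jules, Slot 6→Jules+Farahani, Slot 7→Diallo+Farahani, Slot 8→Diallo.
Loads: Jules 4, Diallo 4, Farahani 2 — all ≤ 4.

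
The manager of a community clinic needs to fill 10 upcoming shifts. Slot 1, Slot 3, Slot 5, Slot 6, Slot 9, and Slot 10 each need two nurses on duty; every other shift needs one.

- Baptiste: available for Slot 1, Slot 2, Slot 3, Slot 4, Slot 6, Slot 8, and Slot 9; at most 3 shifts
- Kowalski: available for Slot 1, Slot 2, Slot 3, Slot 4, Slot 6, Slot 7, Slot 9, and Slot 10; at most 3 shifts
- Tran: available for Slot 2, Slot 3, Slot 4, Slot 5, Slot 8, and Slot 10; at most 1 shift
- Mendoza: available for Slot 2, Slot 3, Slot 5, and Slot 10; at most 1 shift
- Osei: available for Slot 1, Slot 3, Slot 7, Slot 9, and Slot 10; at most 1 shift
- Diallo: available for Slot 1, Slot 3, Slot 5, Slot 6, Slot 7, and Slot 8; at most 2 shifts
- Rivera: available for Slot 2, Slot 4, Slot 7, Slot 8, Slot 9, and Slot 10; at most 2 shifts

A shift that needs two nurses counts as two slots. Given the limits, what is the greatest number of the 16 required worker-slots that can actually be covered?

13

Total capacity across all nurses is 3+3+1+1+1+2+2 = 13, and 16 slots are needed, so at most 13 can be filled.
An assignment achieving 13: Slot 1→Baptiste+Kowalski, Slot 2→Rivera, Slot 3→Diallo, Slot 4→Baptiste, Slot 5→Tran+Mendoza, Slot 6→Baptiste+Kowalski, Slot 7→Kowalski, Slot 8→Diallo, Slot 9→Osei+Rivera.
Loads: Baptiste 3/3, Kowalski 3/3, Tran 1/1, Mendoza 1/1, Osei 1/1, Diallo 2/2, Rivera 2/2.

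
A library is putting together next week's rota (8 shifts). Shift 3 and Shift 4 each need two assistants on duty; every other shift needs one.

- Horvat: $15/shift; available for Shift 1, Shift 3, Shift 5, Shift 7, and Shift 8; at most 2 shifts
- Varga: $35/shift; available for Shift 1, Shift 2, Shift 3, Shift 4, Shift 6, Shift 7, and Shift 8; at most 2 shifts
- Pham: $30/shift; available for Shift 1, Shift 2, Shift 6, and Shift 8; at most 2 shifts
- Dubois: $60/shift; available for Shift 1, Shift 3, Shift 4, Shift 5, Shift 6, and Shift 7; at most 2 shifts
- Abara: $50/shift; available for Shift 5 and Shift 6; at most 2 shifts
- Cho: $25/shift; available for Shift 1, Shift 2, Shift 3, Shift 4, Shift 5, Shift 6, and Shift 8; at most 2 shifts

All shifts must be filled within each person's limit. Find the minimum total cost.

$310

Picking the cheapest available assistant for each shift independently would cost $210, but that ignores the shift limits.
An optimal schedule: Shift 1→Pham, Shift 2→Cho, Shift 3→Horvat+Varga, Shift 4→Cho+Varga, Shift 5→Abara, Shift 6→Abara, Shift 7→Horvat, Shift 8→Pham.
Total: 30 + 25 + 15 + 35 + 25 + 35 + 50 + 50 + 15 + 30 = $310.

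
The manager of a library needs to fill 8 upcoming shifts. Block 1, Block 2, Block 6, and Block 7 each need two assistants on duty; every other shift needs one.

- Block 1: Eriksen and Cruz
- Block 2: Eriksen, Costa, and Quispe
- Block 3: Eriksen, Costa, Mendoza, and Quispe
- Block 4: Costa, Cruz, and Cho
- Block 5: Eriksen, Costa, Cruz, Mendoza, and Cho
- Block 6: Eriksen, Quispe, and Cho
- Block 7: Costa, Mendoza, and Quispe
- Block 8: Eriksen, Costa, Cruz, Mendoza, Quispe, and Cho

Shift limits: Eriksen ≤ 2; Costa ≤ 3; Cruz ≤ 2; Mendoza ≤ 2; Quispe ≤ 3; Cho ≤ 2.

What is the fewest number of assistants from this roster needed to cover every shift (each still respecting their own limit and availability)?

5

12 slots to fill and no one can take more than 3, so at least ⌈12/3⌉ = 4 assistants are needed.
Any 4 assistants together have capacity at most 3+3+2+2 = 10 < 12 slots, so 4 can never suffice.
Eriksen, Costa, Cruz, Mendoza, and Quispe alone can cover everything: Block 1→Eriksen+Cruz, Block 2→Costa+Quispe, Block 3→Mendoza, Block 4→Costa, Block 5→Cruz, Block 6→Eriksen+Quispe, Block 7→Costa+Mendoza, Block 8→Quispe.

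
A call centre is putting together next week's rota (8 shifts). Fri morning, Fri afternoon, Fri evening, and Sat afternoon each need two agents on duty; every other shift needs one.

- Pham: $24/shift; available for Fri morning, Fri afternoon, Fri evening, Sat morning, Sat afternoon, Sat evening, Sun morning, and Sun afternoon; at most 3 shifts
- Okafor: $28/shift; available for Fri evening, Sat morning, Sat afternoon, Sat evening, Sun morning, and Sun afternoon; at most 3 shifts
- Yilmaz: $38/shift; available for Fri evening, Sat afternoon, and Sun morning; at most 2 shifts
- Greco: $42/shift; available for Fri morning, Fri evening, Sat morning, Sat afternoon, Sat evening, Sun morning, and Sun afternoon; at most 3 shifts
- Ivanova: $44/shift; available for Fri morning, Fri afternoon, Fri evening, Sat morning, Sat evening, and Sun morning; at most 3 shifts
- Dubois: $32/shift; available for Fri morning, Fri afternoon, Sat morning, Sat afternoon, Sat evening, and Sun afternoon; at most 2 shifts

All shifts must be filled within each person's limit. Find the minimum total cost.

$380

Picking the cheapest available agent for each shift independently would cost $312, but that ignores the shift limits.
An optimal schedule: Fri morning→Dubois+Greco, Fri afternoon→Pham+Dubois, Fri evening→Okafor+Yilmaz, Sat morning→Pham, Sat afternoon→Yilmaz+Greco, Sat evening→Okafor, Sun morning→Okafor, Sun afternoon→Pham.
Total: 32 + 42 + 24 + 32 + 28 + 38 + 24 + 38 + 42 + 28 + 28 + 24 = $380.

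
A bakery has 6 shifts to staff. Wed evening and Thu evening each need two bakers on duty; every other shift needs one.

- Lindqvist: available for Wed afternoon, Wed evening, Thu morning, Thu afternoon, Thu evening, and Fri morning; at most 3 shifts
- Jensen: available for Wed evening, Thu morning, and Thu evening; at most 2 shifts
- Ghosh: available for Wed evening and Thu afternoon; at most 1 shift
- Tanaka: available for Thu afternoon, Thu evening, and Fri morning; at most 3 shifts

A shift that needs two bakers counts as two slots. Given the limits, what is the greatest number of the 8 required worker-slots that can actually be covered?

Total capacity across all bakers is 3+2+1+3 = 9, and 8 slots are needed, so at most 8 can be filled.
An assignment achieving 8: Wed afternoon→Lindqvist, Wed evening→Jensen+Ghosh, Thu morning→Lindqvist, Thu afternoon→Tanaka, Thu evening→Jensen+Tanaka, Fri morning→Lindqvist.
Loads: Lindqvist 3/3, Jensen 2/2, Ghosh 1/1, Tanaka 2/3.

8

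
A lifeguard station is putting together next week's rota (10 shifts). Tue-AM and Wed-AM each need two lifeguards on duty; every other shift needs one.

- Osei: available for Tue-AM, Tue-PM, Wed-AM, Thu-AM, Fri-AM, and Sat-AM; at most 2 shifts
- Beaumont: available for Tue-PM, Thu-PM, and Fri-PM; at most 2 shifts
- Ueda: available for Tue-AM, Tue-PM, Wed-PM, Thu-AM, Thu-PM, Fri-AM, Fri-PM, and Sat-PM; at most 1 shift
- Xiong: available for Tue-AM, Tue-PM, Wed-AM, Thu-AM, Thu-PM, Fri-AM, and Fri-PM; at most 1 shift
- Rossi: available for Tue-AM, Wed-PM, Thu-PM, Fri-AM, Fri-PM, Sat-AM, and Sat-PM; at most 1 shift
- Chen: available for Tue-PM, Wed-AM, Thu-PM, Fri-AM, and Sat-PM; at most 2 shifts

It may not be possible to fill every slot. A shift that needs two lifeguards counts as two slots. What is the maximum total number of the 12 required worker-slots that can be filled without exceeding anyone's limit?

9

Total capacity across all lifeguards is 2+2+1+1+1+2 = 9, and 12 slots are needed, so at most 9 can be filled.
An assignment achieving 9: Tue-PM→Beaumont, Wed-AM→Osei+Xiong, Wed-PM→Ueda, Thu-PM→Chen, Fri-AM→Chen, Fri-PM→Beaumont, Sat-AM→Osei, Sat-PM→Rossi.
Loads: Osei 2/2, Beaumont 2/2, Ueda 1/1, Xiong 1/1, Rossi 1/1, Chen 2/2.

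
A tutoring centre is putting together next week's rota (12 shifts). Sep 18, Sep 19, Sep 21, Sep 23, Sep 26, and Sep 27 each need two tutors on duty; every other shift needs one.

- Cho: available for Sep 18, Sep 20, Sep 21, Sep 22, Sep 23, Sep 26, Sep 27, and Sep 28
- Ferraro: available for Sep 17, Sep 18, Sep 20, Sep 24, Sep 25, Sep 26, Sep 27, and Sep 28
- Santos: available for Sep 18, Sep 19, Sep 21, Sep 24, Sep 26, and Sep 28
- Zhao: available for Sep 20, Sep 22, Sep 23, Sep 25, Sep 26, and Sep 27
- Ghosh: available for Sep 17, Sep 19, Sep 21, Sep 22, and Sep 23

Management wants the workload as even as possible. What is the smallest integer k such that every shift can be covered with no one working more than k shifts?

With 5 tutors and 18 worker-slots to fill, someone must work at least ⌈18/5⌉ = 4 shifts, so k ≥ 4.
k = 4 works: Sep 17→Ferraro, Sep 18→Cho+Ferraro, Sep 19→Santos+Ghosh, Sep 20→Cho, Sep 21→Cho+Santos, Sep 22→Zhao, Sep 23→Zhao+Ghosh, Sep 24→Ferraro, Sep 25→Ferraro, Sep 26→Santos+Zhao, Sep 27→Cho+Zhao, Sep 28→Santos.
Loads: Cho 4, Ferraro 4, Santos 4, Zhao 4, Ghosh 2 — all ≤ 4.

4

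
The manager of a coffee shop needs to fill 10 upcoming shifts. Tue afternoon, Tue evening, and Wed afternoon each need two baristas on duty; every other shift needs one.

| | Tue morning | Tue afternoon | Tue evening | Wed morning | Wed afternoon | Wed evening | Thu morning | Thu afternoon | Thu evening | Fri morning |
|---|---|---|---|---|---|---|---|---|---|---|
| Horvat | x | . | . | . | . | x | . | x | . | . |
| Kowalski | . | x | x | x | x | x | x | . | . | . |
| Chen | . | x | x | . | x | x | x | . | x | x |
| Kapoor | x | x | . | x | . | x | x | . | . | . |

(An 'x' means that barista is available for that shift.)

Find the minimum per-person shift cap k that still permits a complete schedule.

With 4 baristas and 13 worker-slots to fill, someone must work at least ⌈13/4⌉ = 4 shifts, so k ≥ 4.
k = 4 works: Tue morning→Horvat, Tue afternoon→Kowalski+Kapoor, Tue evening→Kowalski+Chen, Wed morning→Kowalski, Wed afternoon→Kowalski+Chen, Wed evening→Horvat, Thu morning→Kapoor, Thu afternoon→Horvat, Thu evening→Chen, Fri morning→Chen.
Loads: Horvat 3, Kowalski 4, Chen 4, Kapoor 2 — all ≤ 4.

4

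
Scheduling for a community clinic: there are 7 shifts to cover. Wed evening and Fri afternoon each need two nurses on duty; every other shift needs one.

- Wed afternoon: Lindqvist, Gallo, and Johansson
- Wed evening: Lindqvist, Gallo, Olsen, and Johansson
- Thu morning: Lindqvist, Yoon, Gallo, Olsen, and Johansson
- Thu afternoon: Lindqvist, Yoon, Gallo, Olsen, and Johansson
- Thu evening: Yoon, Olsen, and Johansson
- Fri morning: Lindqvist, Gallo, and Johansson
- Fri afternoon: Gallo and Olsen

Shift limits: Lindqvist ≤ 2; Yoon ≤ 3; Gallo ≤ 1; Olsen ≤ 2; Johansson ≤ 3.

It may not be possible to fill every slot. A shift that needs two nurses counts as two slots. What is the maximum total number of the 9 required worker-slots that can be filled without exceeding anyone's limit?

9

Total capacity across all nurses is 2+3+1+2+3 = 11, and 9 slots are needed, so at most 9 can be filled.
An assignment achieving 9: Wed afternoon→Lindqvist, Wed evening→Olsen+Johansson, Thu morning→Yoon, Thu afternoon→Yoon, Thu evening→Yoon, Fri morning→Lindqvist, Fri afternoon→Gallo+Olsen.
Loads: Lindqvist 2/2, Yoon 3/3, Gallo 1/1, Olsen 2/2, Johansson 1/3.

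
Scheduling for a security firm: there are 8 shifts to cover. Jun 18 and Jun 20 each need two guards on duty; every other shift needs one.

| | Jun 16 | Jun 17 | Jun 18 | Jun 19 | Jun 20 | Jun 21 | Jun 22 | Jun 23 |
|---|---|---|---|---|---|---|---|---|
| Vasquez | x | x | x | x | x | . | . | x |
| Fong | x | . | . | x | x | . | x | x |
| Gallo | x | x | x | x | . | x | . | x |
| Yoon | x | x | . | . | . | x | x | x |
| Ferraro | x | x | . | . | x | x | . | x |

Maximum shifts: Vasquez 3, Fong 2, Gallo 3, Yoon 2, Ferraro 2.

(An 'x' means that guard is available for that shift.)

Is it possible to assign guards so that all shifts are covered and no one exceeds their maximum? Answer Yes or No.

Jun 18 can only be covered by Vasquez and Gallo, so that assignment is forced.
One valid schedule: Jun 16→Yoon, Jun 17→Gallo, Jun 18→Vasquez+Gallo, Jun 19→Vasquez, Jun 20→Vasquez+Fong, Jun 21→Gallo, Jun 22→Fong, Jun 23→Yoon.
Loads: Vasquez 3/3, Fong 2/2, Gallo 3/3, Yoon 2/2, Ferraro 0/2 — all within limits.

Yes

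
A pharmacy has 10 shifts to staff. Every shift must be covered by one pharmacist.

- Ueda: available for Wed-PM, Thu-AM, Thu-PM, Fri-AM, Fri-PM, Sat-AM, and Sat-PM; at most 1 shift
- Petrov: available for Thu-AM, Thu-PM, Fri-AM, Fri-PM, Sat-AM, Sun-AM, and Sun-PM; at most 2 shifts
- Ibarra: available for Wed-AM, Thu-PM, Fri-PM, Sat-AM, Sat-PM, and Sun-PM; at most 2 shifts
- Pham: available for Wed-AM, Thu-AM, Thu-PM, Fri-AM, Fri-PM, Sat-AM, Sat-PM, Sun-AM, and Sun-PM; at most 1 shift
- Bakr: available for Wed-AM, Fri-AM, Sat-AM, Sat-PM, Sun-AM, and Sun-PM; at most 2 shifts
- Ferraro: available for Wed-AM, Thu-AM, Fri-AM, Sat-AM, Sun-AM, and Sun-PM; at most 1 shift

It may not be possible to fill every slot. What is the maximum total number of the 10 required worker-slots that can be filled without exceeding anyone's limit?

9

Total capacity across all pharmacists is 1+2+2+1+2+1 = 9, and 10 slots are needed, so at most 9 can be filled.
An assignment achieving 9: Wed-AM→Ibarra, Wed-PM→Ueda, Thu-AM→Petrov, Thu-PM→Petrov, Fri-AM→Bakr, Fri-PM→Ibarra, Sat-PM→Pham, Sun-AM→Bakr, Sun-PM→Ferraro.
Loads: Ueda 1/1, Petrov 2/2, Ibarra 2/2, Pham 1/1, Bakr 2/2, Ferraro 1/1.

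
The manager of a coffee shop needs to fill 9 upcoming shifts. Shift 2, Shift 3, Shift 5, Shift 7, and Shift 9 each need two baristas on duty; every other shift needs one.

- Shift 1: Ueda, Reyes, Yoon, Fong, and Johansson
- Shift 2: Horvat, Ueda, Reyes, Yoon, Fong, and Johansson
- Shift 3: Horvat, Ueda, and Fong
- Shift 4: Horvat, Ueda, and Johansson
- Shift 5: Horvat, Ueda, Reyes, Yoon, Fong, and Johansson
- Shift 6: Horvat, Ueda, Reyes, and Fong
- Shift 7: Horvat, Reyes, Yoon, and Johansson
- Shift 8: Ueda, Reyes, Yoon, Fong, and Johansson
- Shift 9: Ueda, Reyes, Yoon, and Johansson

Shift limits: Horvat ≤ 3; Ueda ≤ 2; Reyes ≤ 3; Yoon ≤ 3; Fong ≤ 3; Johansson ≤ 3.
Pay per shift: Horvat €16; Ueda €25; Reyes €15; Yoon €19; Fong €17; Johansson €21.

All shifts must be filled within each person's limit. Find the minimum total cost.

€243

Picking the cheapest available barista for each shift independently would cost €221, but that ignores the shift limits.
An optimal schedule: Shift 1→Reyes, Shift 2→Fong+Yoon, Shift 3→Horvat+Fong, Shift 4→Horvat, Shift 5→Fong+Johansson, Shift 6→Reyes, Shift 7→Horvat+Yoon, Shift 8→Reyes, Shift 9→Yoon+Johansson.
Total: 15 + 17 + 19 + 16 + 17 + 16 + 17 + 21 + 15 + 16 + 19 + 15 + 19 + 21 = €243.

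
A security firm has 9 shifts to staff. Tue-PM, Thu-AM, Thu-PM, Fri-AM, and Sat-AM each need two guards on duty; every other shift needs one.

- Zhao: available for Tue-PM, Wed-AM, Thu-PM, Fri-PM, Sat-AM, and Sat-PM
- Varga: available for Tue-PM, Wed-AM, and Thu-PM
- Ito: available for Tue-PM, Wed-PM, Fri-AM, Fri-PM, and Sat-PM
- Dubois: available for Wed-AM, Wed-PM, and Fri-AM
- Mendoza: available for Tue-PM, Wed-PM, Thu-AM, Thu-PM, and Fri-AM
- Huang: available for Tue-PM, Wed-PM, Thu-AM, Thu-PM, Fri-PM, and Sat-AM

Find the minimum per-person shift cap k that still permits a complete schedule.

With 6 guards and 14 worker-slots to fill, someone must work at least ⌈14/6⌉ = 3 shifts, so k ≥ 3.
k = 3 works: Tue-PM→Varga+Mendoza, Wed-AM→Zhao, Wed-PM→Ito, Thu-AM→Mendoza+Huang, Thu-PM→Varga+Mendoza, Fri-AM→Ito+Dubois, Fri-PM→Ito, Sat-AM→Zhao+Huang, Sat-PM→Zhao.
Loads: Zhao 3, Varga 2, Ito 3, Dubois 1, Mendoza 3, Huang 2 — all ≤ 3.

3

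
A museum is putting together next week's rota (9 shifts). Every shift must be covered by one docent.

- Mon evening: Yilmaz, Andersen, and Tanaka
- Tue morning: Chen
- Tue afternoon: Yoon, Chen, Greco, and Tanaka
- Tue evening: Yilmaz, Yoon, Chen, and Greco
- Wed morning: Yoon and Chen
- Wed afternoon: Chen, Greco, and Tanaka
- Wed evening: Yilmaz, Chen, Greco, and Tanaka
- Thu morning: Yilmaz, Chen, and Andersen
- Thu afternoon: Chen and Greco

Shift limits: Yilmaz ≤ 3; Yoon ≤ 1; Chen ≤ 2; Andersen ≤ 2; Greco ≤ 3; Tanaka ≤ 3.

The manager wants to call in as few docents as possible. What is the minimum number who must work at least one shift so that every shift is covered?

4

9 slots to fill and no one can take more than 3, so at least ⌈9/3⌉ = 3 docents are needed.
No set of 3 docents can cover every shift (each such set leaves at least one shift with no one available or exceeds a cap).
Yilmaz, Yoon, Chen, and Greco alone can cover everything: Mon evening→Yilmaz, Tue morning→Chen, Tue afternoon→Greco, Tue evening→Greco, Wed morning→Yoon, Wed afternoon→Chen, Wed evening→Yilmaz, Thu morning→Yilmaz, Thu afternoon→Greco.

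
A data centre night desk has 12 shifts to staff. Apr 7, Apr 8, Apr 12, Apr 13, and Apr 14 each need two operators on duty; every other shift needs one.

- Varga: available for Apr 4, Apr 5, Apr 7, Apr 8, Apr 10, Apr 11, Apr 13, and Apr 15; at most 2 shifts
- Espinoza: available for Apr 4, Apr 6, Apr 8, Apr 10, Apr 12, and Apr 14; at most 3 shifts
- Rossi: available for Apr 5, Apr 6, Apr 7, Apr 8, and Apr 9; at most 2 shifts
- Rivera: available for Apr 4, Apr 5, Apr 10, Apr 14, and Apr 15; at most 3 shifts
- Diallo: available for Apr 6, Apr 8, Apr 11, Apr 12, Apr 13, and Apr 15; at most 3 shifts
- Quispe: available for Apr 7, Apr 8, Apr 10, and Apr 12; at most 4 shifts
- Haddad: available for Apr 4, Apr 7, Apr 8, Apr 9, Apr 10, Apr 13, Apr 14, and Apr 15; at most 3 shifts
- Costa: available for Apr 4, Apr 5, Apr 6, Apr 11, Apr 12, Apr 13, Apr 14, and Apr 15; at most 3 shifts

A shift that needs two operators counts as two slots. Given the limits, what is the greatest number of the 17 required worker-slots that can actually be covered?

Total capacity across all operators is 2+3+2+3+3+4+3+3 = 23, and 17 slots are needed, so at most 17 can be filled.
An assignment achieving 17: Apr 4→Rivera, Apr 5→Varga, Apr 6→Espinoza, Apr 7→Rossi+Quispe, Apr 8→Quispe+Haddad, Apr 9→Rossi, Apr 10→Rivera, Apr 11→Varga, Apr 12→Espinoza+Diallo, Apr 13→Diallo+Haddad, Apr 14→Espinoza+Rivera, Apr 15→Diallo.
Loads: Varga 2/2, Espinoza 3/3, Rossi 2/2, Rivera 3/3, Diallo 3/3, Quispe 2/4, Haddad 2/3, Costa 0/3.

17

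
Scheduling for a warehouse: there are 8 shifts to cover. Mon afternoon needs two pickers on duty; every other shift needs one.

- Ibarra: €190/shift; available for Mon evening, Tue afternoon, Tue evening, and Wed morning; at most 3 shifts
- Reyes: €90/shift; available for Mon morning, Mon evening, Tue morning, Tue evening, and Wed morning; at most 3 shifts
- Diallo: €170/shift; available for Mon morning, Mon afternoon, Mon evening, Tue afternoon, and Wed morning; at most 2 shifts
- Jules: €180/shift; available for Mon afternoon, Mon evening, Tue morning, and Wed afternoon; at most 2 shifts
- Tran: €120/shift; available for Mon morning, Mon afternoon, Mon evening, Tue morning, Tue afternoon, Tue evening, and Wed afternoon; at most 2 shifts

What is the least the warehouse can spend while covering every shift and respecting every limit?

€1210

Picking the cheapest available picker for each shift independently would cost €980, but that ignores the shift limits.
An optimal schedule: Mon morning→Reyes, Mon afternoon→Tran+Diallo, Mon evening→Jules, Tue morning→Jules, Tue afternoon→Diallo, Tue evening→Reyes, Wed morning→Reyes, Wed afternoon→Tran.
Total: 90 + 120 + 170 + 180 + 180 + 170 + 90 + 90 + 120 = €1210.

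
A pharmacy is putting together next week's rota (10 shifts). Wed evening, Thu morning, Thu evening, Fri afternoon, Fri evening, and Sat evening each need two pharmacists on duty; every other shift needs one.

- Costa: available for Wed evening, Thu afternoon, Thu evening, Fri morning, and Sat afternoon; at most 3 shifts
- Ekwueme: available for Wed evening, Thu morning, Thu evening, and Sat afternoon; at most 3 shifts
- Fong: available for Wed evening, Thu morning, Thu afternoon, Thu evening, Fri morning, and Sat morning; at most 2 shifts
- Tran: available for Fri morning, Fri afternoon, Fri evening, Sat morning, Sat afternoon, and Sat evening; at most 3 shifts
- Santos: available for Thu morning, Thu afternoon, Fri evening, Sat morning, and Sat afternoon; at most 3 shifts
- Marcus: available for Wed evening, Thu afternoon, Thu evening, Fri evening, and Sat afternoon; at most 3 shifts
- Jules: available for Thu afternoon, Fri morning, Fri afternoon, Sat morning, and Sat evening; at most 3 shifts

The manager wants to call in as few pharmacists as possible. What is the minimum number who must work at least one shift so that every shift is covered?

16 slots to fill and no one can take more than 3, so at least ⌈16/3⌉ = 6 pharmacists are needed.
Costa, Ekwueme, Fong, Tran, Santos, and Jules alone can cover everything: Wed evening→Costa+Ekwueme, Thu morning→Ekwueme+Fong, Thu afternoon→Costa, Thu evening→Costa+Ekwueme, Fri morning→Fong, Fri afternoon→Tran+Jules, Fri evening→Tran+Santos, Sat morning→Santos, Sat afternoon→Santos, Sat evening→Tran+Jules.

6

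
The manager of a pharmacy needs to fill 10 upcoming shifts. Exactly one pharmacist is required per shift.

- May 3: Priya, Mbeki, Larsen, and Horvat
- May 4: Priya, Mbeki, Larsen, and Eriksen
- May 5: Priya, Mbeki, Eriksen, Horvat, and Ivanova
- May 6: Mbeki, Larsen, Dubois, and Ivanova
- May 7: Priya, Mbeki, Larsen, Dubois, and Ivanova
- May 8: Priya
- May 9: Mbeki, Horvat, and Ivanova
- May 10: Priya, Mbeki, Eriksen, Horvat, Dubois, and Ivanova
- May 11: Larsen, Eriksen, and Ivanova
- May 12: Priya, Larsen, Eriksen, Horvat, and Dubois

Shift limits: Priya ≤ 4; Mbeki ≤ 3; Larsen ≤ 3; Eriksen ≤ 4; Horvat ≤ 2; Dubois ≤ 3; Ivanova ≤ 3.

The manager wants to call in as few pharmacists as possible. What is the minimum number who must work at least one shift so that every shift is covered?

10 slots to fill and no one can take more than 4, so at least ⌈10/4⌉ = 3 pharmacists are needed.
Priya, Mbeki, and Larsen alone can cover everything: May 3→Mbeki, May 4→Larsen, May 5→Priya, May 6→Mbeki, May 7→Larsen, May 8→Priya, May 9→Mbeki, May 10→Priya, May 11→Larsen, May 12→Priya.

3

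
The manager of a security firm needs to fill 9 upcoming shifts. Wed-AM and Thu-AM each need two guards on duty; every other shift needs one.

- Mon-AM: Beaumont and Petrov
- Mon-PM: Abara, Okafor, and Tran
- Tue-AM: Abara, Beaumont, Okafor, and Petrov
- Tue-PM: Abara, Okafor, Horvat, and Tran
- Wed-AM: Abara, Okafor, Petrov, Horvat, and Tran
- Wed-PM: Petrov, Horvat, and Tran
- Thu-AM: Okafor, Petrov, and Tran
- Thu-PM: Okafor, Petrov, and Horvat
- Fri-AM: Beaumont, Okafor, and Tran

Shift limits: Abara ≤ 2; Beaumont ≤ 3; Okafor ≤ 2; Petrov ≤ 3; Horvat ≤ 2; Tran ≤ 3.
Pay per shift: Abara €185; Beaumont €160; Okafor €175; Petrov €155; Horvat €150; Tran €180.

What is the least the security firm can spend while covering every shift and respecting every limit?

Picking the cheapest available guard for each shift independently would cost €1730, but that ignores the shift limits.
An optimal schedule: Mon-AM→Beaumont, Mon-PM→Okafor, Tue-AM→Beaumont, Tue-PM→Horvat, Wed-AM→Petrov+Tran, Wed-PM→Horvat, Thu-AM→Petrov+Okafor, Thu-PM→Petrov, Fri-AM→Beaumont.
Total: 160 + 175 + 160 + 150 + 155 + 180 + 150 + 155 + 175 + 155 + 160 = €1775.

€1775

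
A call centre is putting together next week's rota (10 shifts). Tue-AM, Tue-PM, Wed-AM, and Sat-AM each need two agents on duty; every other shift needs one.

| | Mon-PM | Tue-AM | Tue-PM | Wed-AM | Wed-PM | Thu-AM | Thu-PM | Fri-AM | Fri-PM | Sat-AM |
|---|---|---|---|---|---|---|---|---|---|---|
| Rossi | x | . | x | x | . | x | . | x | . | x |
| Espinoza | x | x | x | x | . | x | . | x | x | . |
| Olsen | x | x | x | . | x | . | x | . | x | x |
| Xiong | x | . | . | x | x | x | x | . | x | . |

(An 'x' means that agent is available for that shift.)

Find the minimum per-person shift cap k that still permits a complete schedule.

4

With 4 agents and 14 worker-slots to fill, someone must work at least ⌈14/4⌉ = 4 shifts, so k ≥ 4.
k = 4 works: Mon-PM→Xiong, Tue-AM→Espinoza+Olsen, Tue-PM→Rossi+Espinoza, Wed-AM→Rossi+Espinoza, Wed-PM→Olsen, Thu-AM→Espinoza, Thu-PM→Olsen, Fri-AM→Rossi, Fri-PM→Xiong, Sat-AM→Rossi+Olsen.
Loads: Rossi 4, Espinoza 4, Olsen 4, Xiong 2 — all ≤ 4.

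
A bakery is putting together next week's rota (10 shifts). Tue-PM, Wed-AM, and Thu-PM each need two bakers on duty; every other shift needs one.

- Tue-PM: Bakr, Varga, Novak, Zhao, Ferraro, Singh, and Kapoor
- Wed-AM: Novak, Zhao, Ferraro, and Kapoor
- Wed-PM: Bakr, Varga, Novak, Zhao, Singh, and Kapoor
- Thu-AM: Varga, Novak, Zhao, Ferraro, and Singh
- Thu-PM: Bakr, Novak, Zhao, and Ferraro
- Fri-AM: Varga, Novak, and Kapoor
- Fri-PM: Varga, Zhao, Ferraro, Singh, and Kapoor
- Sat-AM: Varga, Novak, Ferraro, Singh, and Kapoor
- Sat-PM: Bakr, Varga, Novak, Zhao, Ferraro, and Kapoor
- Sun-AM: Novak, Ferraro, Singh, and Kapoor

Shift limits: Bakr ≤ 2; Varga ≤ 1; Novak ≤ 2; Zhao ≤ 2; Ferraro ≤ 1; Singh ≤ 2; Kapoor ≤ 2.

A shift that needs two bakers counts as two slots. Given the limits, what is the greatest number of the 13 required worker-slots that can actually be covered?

Total capacity across all bakers is 2+1+2+2+1+2+2 = 12, and 13 slots are needed, so at most 12 can be filled.
An assignment achieving 12: Tue-PM→Kapoor, Wed-AM→Novak+Zhao, Wed-PM→Bakr, Thu-AM→Zhao, Thu-PM→Bakr+Novak, Fri-AM→Varga, Fri-PM→Singh, Sat-AM→Singh, Sat-PM→Kapoor, Sun-AM→Ferraro.
Loads: Bakr 2/2, Varga 1/1, Novak 2/2, Zhao 2/2, Ferraro 1/1, Singh 2/2, Kapoor 2/2.

12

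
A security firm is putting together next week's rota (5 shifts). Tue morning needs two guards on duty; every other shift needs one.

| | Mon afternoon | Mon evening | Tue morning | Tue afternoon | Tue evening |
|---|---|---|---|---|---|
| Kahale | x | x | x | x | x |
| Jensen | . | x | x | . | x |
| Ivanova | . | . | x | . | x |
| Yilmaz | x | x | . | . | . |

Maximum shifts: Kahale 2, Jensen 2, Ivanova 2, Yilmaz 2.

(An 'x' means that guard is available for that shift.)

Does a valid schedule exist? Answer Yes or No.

Tue afternoon can only be covered by Kahale, so that assignment is forced.
One valid schedule: Mon afternoon→Kahale, Mon evening→Jensen, Tue morning→Jensen+Ivanova, Tue afternoon→Kahale, Tue evening→Ivanova.
Loads: Kahale 2/2, Jensen 2/2, Ivanova 2/2, Yilmaz 0/2 — all within limits.

Yes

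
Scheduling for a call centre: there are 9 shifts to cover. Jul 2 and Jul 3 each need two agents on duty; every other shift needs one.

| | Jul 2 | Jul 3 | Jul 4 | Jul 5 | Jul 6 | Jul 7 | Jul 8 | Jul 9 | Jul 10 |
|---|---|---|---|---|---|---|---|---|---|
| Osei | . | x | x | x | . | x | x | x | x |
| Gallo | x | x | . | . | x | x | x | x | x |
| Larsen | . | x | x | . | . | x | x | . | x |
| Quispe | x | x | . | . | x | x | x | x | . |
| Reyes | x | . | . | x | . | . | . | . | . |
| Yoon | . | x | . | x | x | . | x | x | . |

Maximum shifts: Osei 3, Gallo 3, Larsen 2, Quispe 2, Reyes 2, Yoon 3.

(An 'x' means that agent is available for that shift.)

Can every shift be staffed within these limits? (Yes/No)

Yes

One valid schedule: Jul 2→Gallo+Quispe, Jul 3→Larsen+Yoon, Jul 4→Osei, Jul 5→Osei, Jul 6→Gallo, Jul 7→Gallo, Jul 8→Larsen, Jul 9→Quispe, Jul 10→Osei.
Loads: Osei 3/3, Gallo 3/3, Larsen 2/2, Quispe 2/2, Reyes 0/2, Yoon 1/3 — all within limits.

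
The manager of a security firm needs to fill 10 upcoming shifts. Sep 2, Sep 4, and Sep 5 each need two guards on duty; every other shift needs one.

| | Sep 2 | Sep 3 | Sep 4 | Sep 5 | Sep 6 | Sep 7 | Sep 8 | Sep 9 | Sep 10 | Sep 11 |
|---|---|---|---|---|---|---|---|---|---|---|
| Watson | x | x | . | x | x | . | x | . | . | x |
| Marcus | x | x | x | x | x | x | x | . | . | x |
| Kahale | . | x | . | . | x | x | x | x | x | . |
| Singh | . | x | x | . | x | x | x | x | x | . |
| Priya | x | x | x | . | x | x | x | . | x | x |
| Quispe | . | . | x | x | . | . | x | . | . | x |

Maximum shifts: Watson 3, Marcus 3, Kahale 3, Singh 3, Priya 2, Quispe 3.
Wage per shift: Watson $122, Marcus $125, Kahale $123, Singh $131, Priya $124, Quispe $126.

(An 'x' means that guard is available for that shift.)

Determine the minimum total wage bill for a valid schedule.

Picking the cheapest available guard for each shift independently would cost $1599, but that ignores the shift limits.
An optimal schedule: Sep 2→Watson+Priya, Sep 3→Priya, Sep 4→Marcus+Quispe, Sep 5→Watson+Marcus, Sep 6→Marcus, Sep 7→Kahale, Sep 8→Quispe, Sep 9→Kahale, Sep 10→Kahale, Sep 11→Watson.
Total: 122 + 124 + 124 + 125 + 126 + 122 + 125 + 125 + 123 + 126 + 123 + 123 + 122 = $1610.

$1610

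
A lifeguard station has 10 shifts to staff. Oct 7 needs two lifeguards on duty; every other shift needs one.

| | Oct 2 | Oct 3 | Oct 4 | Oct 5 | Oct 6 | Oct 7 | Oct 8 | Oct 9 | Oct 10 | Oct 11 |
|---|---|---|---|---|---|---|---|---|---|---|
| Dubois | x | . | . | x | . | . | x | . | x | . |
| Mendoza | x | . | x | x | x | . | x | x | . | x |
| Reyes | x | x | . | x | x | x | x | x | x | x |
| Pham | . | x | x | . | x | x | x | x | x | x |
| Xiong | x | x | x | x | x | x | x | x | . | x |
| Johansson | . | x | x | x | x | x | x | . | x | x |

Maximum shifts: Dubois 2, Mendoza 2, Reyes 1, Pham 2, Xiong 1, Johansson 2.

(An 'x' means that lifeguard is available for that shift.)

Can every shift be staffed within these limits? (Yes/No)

No

Total capacity is 2+2+1+2+1+2 = 10 but 11 worker-slots are needed — infeasible.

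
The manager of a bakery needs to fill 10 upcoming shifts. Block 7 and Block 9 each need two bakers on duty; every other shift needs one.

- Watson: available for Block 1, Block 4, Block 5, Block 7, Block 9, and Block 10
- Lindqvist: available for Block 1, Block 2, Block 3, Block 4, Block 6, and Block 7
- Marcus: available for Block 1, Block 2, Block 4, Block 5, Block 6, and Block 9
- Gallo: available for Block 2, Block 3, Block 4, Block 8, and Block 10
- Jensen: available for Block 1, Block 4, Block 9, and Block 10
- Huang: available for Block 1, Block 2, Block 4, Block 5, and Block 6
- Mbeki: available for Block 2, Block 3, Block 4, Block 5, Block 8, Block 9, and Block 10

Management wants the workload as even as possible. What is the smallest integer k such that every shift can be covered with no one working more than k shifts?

With 7 bakers and 12 worker-slots to fill, someone must work at least ⌈12/7⌉ = 2 shifts, so k ≥ 2.
k = 2 works: Block 1→Marcus, Block 2→Huang, Block 3→Lindqvist, Block 4→Jensen, Block 5→Watson, Block 6→Marcus, Block 7→Watson+Lindqvist, Block 8→Gallo, Block 9→Jensen+Mbeki, Block 10→Gallo.
Loads: Watson 2, Lindqvist 2, Marcus 2, Gallo 2, Jensen 2, Huang 1, Mbeki 1 — all ≤ 2.

2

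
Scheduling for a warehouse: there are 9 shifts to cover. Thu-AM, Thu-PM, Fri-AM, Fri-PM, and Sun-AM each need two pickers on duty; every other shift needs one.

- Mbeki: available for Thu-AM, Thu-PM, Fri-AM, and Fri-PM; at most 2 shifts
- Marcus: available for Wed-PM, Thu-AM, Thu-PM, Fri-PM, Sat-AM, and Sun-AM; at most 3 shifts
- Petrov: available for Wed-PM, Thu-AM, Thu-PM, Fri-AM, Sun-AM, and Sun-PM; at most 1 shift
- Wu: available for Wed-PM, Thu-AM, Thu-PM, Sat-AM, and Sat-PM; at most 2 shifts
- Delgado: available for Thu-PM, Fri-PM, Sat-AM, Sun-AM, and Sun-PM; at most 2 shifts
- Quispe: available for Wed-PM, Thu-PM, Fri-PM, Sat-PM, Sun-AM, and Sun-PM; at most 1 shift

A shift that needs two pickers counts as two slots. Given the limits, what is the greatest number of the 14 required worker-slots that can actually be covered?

Total capacity across all pickers is 2+3+1+2+2+1 = 11, and 14 slots are needed, so at most 11 can be filled.
An assignment achieving 11: Wed-PM→Marcus, Thu-AM→Mbeki+Marcus, Thu-PM→Wu, Fri-AM→Mbeki+Petrov, Fri-PM→Delgado+Quispe, Sat-AM→Marcus, Sat-PM→Wu, Sun-PM→Delgado.
Loads: Mbeki 2/2, Marcus 3/3, Petrov 1/1, Wu 2/2, Delgado 2/2, Quispe 1/1.

11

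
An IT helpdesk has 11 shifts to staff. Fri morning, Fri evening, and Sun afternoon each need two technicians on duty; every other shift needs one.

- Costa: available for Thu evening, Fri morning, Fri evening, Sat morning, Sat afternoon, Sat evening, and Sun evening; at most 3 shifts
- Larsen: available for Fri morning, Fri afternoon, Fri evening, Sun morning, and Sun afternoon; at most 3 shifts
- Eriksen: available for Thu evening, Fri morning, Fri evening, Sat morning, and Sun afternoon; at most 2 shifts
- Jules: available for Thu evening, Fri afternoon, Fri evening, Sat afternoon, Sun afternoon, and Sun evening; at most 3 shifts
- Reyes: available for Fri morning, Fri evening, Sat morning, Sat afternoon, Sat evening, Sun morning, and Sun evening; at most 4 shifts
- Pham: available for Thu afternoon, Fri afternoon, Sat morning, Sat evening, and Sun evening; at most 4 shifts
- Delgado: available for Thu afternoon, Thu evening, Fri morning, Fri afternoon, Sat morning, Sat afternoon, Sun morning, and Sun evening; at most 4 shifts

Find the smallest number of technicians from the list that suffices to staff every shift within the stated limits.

4

14 slots to fill and no one can take more than 4, so at least ⌈14/4⌉ = 4 technicians are needed.
Larsen, Jules, Reyes, and Pham alone can cover everything: Thu afternoon→Pham, Thu evening→Jules, Fri morning→Larsen+Reyes, Fri afternoon→Pham, Fri evening→Larsen+Reyes, Sat morning→Reyes, Sat afternoon→Jules, Sat evening→Pham, Sun morning→Reyes, Sun afternoon→Larsen+Jules, Sun evening→Pham.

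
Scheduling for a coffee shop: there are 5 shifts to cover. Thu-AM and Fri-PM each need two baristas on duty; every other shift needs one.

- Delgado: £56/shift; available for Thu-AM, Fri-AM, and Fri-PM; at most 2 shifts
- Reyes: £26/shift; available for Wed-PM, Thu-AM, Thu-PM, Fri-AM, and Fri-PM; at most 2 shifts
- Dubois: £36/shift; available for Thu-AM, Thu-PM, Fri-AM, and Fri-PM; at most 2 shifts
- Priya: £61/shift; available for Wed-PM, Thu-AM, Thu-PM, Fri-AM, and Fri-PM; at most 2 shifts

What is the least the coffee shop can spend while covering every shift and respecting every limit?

Picking the cheapest available barista for each shift independently would cost £202, but that ignores the shift limits.
An optimal schedule: Wed-PM→Reyes, Thu-AM→Delgado+Dubois, Thu-PM→Reyes, Fri-AM→Delgado, Fri-PM→Dubois+Priya.
Total: 26 + 56 + 36 + 26 + 56 + 36 + 61 = £297.

£297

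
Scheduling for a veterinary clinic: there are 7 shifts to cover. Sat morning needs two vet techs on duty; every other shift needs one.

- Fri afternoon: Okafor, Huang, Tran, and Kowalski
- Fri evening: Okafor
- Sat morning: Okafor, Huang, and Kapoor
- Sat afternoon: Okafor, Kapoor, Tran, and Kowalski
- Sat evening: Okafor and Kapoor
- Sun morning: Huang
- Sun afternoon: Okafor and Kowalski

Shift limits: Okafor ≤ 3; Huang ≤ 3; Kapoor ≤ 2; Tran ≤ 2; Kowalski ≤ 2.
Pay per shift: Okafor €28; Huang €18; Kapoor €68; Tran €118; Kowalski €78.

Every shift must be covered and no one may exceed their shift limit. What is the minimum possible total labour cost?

€274

Fri evening can only be covered by Okafor, so that assignment is forced.
Sun morning can only be covered by Huang, so that assignment is forced.
Picking the cheapest available vet tech for each shift independently would cost €194, but that ignores the shift limits.
An optimal schedule: Fri afternoon→Huang, Fri evening→Okafor, Sat morning→Huang+Kapoor, Sat afternoon→Kapoor, Sat evening→Okafor, Sun morning→Huang, Sun afternoon→Okafor.
Total: 18 + 28 + 18 + 68 + 68 + 28 + 18 + 28 = €274.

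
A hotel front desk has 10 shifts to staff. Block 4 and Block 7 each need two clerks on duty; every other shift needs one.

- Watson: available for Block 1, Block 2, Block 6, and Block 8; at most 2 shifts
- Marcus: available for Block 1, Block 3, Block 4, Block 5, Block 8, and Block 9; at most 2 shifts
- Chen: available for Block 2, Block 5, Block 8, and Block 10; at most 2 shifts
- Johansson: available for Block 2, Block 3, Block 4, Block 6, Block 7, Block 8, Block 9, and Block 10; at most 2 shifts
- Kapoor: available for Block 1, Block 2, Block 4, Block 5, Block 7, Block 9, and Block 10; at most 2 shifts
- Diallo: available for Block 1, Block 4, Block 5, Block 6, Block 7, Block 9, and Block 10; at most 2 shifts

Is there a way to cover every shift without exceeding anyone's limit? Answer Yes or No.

Yes

One valid schedule: Block 1→Watson, Block 2→Chen, Block 3→Marcus, Block 4→Kapoor+Diallo, Block 5→Marcus, Block 6→Watson, Block 7→Johansson+Kapoor, Block 8→Chen, Block 9→Johansson, Block 10→Diallo.
Loads: Watson 2/2, Marcus 2/2, Chen 2/2, Johansson 2/2, Kapoor 2/2, Diallo 2/2 — all within limits.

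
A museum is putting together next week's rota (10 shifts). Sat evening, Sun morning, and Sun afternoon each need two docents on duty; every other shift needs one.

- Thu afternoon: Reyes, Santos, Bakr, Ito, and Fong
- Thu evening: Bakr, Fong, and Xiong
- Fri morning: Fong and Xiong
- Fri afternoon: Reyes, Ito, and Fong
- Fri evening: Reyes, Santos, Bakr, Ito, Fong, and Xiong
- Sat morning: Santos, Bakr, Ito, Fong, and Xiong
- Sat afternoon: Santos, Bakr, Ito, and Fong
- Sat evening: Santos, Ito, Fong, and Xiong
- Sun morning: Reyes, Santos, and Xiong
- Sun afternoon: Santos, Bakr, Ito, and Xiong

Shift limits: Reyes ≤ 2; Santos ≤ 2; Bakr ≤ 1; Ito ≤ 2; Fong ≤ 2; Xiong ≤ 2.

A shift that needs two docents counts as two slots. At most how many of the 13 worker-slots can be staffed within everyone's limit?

11

Total capacity across all docents is 2+2+1+2+2+2 = 11, and 13 slots are needed, so at most 11 can be filled.
An assignment achieving 11: Thu evening→Bakr, Fri morning→Fong, Fri afternoon→Reyes, Sat morning→Xiong, Sat afternoon→Santos, Sat evening→Ito+Fong, Sun morning→Reyes+Santos, Sun afternoon→Ito+Xiong.
Loads: Reyes 2/2, Santos 2/2, Bakr 1/1, Ito 2/2, Fong 2/2, Xiong 2/2.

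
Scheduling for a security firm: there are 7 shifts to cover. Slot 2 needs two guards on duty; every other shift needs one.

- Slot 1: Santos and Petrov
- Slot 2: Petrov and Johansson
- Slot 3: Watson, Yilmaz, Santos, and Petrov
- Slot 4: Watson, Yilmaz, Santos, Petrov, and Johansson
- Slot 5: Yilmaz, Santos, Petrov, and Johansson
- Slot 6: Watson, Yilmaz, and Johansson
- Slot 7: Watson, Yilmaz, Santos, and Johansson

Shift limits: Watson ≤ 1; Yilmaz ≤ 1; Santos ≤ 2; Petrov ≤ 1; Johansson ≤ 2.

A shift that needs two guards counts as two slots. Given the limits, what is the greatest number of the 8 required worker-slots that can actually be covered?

Total capacity across all guards is 1+1+2+1+2 = 7, and 8 slots are needed, so at most 7 can be filled.
An assignment achieving 7: Slot 1→Santos, Slot 2→Petrov+Johansson, Slot 3→Yilmaz, Slot 5→Santos, Slot 6→Watson, Slot 7→Johansson.
Loads: Watson 1/1, Yilmaz 1/1, Santos 2/2, Petrov 1/1, Johansson 2/2.

7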